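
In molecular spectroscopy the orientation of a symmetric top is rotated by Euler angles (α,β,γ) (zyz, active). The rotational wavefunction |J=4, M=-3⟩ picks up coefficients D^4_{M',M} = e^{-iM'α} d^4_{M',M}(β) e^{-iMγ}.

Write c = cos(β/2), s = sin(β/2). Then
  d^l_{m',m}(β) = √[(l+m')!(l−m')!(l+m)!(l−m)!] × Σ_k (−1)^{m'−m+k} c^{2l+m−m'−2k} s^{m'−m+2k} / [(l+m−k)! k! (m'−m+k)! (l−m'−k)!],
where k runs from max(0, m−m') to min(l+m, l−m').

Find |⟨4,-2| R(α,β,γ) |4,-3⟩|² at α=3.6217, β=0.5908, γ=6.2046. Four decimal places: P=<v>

P=0.3329

D^4_{-2,-3}(3.6217,0.5908,6.2046) = e^{-i·-2·3.6217}·d^4_{-2,-3}(0.5908)·e^{-i·-3·6.2046}. Compute d first:
Half-angle: c=0.956686, s=0.291123. N=√(2·720·1·5040)=2693.993318
The bounds max(0,m−m')=0 and min(l+m,l−m')=1 give 2 terms
  k=0: (−1)^1·2693.9933/(720)·0.9567^7·0.2911^1 = -0.798960
  k=1: (−1)^2·2693.9933/(240)·0.9567^5·0.2911^3 = +0.221952
d^4_{-2,-3}(0.5908) = -0.798960 +0.221952 = -0.577008
|D^4_{-2,-3}|² = |d^4_{-2,-3}(β)|² = (-0.577008)² = 0.332938 (the z-rotation phases have unit modulus)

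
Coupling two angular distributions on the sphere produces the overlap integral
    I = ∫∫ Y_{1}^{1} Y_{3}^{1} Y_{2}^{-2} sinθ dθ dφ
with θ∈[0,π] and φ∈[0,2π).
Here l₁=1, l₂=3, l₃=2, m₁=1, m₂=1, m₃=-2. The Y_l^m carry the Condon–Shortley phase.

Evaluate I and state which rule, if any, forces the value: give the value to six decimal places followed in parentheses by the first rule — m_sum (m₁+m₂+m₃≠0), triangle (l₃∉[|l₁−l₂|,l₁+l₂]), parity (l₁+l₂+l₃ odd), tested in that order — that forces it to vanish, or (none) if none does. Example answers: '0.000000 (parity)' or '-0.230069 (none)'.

Rules hold: Σm=0, L=6 even, 2≤2≤4.
N = 3·7·5 = 105
Δ = 2!·0!·4!/7! = 1/105
Racah Σ t=1..1: t=1:−1/4 = -1/4
⇒ 3j(1 3 2; 0 0 0)² = 3/35, sgn -1
Racah Σ t=0..0: t=0:+1/48 = 1/48
⇒ 3j(1 3 2; 1 1 -2)² = 1/105, sgn +1
4πI² = N·(3j₀)²·(3jₘ)² = 3/35
I = -1·√(0.0857143/4π) = -0.08258890
No selection rule forces the value: the integral is nonzero (none).

-0.082589 (none)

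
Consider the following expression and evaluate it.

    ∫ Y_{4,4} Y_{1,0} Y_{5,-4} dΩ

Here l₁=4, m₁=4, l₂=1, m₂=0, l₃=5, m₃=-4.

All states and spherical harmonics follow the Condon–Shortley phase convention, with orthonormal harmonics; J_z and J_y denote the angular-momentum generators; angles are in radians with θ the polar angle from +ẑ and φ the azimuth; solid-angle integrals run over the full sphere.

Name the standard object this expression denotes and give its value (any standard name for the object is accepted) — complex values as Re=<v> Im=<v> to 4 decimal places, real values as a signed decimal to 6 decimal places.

Gaunt coefficient, +0.147319

This is a Gaunt coefficient — the integral of a triple product of spherical harmonics over the sphere.
Rules hold: Σm=0, L=10 even, 3≤5≤5.
N = 9·3·11 = 297
Δ = 0!·8!·2!/11! = 1/495
Racah Σ t=0..0: t=0:+1/576 = 1/576
⇒ 3j(4 1 5; 0 0 0)² = 5/99, sgn -1
Racah Σ t=0..0: t=0:+1/40320 = 1/40320
⇒ 3j(4 1 5; 4 0 -4)² = 1/55, sgn -1
4πI² = N·(3j₀)²·(3jₘ)² = 3/11
I = +1·√(0.272727/4π) = 0.14731920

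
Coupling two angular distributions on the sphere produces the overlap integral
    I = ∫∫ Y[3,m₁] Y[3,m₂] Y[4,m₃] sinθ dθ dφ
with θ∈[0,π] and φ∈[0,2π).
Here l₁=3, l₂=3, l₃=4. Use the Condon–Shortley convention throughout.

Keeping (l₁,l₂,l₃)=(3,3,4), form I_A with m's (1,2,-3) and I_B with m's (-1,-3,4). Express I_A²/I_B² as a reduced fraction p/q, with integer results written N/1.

1/3

Same 3,3,4: normalisation and zero-m 3j drop out of the ratio.
A: Δ: 2! 4! 4! / 11! → 1/34650; sum: t=1:−1/144 t=2:+1/288 = -1/288; 3j²(3 3 4; 1 2 -3) = Δ·Π!·Σ² = 1/99  (sign +1)
B: Δ: 2! 4! 4! / 11! → 1/34650; sum: t=0:+1/1152 = 1/1152; 3j²(3 3 4; -1 -3 4) = Δ·Π!·Σ² = 1/33  (sign +1)
I_A²/I_B² = (1/99)/(1/33) = 1/3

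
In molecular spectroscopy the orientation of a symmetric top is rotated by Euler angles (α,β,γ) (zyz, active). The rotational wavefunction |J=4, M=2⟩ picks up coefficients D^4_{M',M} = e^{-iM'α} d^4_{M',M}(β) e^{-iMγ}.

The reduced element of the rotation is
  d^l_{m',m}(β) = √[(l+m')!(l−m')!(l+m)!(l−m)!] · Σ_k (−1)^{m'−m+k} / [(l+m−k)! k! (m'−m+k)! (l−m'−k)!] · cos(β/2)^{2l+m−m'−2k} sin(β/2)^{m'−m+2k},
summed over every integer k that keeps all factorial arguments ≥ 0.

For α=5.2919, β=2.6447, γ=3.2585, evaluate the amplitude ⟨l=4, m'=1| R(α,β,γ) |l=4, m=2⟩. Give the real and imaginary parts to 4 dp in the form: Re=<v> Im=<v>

Re=0.1183 Im=0.1118

First d^4_{1,2}(β=2.6447), then the phase factors e^{-i(1)α} and e^{-i(2)γ}:
c=cos(2.644700/2)=0.245898, s=sin(2.644700/2)=0.969296; N=√[120·6·720·2]=1018.233765
The bounds max(0,m−m')=1 and min(l+m,l−m')=3 give 3 terms
  k=1: (−1)^0·1018.2338/(240)·0.2459^7·0.9693^1 = +0.000224
  k=2: (−1)^1·1018.2338/(48)·0.2459^5·0.9693^3 = -0.017368
  k=3: (−1)^2·1018.2338/(72)·0.2459^3·0.9693^5 = +0.179913
d^4_{1,2}(2.6447) = +0.000224 -0.017368 +0.179913 = +0.162769
Phases: e^{-i·(1)·5.2919}=+0.547615+0.836731i, e^{-i·(2)·3.2585}=+0.972790-0.231690i ⇒ D=+0.118264+0.111836i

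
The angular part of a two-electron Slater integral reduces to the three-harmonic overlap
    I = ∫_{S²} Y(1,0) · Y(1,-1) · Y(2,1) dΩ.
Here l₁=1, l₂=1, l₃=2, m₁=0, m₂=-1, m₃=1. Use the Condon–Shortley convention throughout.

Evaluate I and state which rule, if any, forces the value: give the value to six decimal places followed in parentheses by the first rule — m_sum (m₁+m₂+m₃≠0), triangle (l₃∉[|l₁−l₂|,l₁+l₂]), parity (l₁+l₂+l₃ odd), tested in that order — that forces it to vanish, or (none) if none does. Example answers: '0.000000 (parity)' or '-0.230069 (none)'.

Checks pass: Σm=0; 4 even; l₃=2∈[0,2].
(2·1+1)(2·1+1)(2·2+1) = 45
Δ: 0! 2! 2! / 5! → 1/30
sum: t=0:+1/1 = 1/1
3j²(1 1 2; 0 0 0) = Δ·Π!·Σ² = 2/15  (sign +1)
sum: t=0:+1/2 = 1/2
3j²(1 1 2; 0 -1 1) = Δ·Π!·Σ² = 1/10  (sign -1)
combine: 4πI² = 45·2/15·1/10 = 3/5
take √, sign -1: I = -0.21850969
No selection rule forces the value: the integral is nonzero (none).

-0.218510 (none)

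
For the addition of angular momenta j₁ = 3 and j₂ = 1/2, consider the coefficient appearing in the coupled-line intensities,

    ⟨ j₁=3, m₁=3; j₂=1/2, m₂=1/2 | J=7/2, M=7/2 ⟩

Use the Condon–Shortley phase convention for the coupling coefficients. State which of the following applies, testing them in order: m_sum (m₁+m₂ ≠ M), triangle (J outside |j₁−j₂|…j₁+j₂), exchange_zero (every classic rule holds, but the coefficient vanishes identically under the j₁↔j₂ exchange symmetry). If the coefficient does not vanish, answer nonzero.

m-sum: m₁+m₂ = 3+1/2 = 7/2, M = 7/2  ✓
triangle: |j₁−j₂| = 5/2 ≤ J = 7/2 ≤ j₁+j₂ = 7/2  ✓
exchange: j₁≠j₂ or m₁≠m₂ — the exchange symmetry imposes no constraint here
value check: CG = +1 = +1.000000 ≠ 0

nonzero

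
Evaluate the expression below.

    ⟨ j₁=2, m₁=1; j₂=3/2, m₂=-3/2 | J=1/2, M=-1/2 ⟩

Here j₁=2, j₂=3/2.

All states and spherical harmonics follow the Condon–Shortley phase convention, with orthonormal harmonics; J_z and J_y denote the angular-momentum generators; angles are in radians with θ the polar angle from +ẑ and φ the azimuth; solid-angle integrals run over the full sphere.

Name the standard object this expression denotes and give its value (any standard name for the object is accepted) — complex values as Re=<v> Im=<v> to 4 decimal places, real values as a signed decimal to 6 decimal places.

This is a Clebsch–Gordan (vector-coupling) coefficient.
j₁+j₂−J=3  J+j₁−j₂=1  J−j₁+j₂=0  j₁+j₂+J+1=5
(j₁±m₁, j₂±m₂, J±M) = (3,1,0,3,0,1)
P² = 18/5
sum k=0..0:
  [0] +1/6 = 1/6
S = 1/6
C² = P²·S² = 1/10 ; C = +0.316228

Clebsch–Gordan coefficient, +√(1/10) ≈ +0.316228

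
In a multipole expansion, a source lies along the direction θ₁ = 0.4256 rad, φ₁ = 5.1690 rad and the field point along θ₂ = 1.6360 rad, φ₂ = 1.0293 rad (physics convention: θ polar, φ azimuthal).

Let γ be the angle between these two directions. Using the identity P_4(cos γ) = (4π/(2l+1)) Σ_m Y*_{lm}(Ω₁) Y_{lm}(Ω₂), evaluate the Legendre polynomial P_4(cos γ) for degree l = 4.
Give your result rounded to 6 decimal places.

0.103419

Addition theorem: P_4(cos γ) = (4π/9) Σ_m Y*_{lm}(Ω₁) Y_{lm}(Ω₂), m = −4…4:
  [-4]  conj(Y_{4,-4})(Ω₁) = -0.00325 + 0.01244j ; Y_{4,-4}(Ω₂) = -0.24601 + 0.36333j ; Δ = -0.00372 - 0.00424j
  [-3]  conj(Y_{4,-3})(Ω₁) = -0.07862 + 0.01602j ; Y_{4,-3}(Ω₂) = 0.08092 + 0.00435j ; Δ = -0.00643 + 0.00095j
  [-2]  conj(Y_{4,-2})(Ω₁) = -0.16753 - 0.21694j ; Y_{4,-2}(Ω₂) = 0.15148 + 0.28551j ; Δ = 0.03656 - 0.08069j
  [-1]  conj(Y_{4,-1})(Ω₁) = 0.22015 - 0.44817j ; Y_{4,-1}(Ω₂) = 0.04709 - 0.07829j ; Δ = -0.02472 - 0.03834j
  [+0]  conj(Y_{4,0})(Ω₁) = 0.23258 + 0.00000j ; Y_{4,0}(Ω₂) = 0.30395 + 0.00000j ; Δ = 0.07069 + 0.00000j
  [+1]  conj(Y_{4,1})(Ω₁) = -0.22015 - 0.44817j ; Y_{4,1}(Ω₂) = -0.04709 - 0.07829j ; Δ = -0.02472 + 0.03834j
  [+2]  conj(Y_{4,2})(Ω₁) = -0.16753 + 0.21694j ; Y_{4,2}(Ω₂) = 0.15148 - 0.28551j ; Δ = 0.03656 + 0.08069j
  [+3]  conj(Y_{4,3})(Ω₁) = 0.07862 + 0.01602j ; Y_{4,3}(Ω₂) = -0.08092 + 0.00435j ; Δ = -0.00643 - 0.00095j
  [+4]  conj(Y_{4,4})(Ω₁) = -0.00325 - 0.01244j ; Y_{4,4}(Ω₂) = -0.24601 - 0.36333j ; Δ = -0.00372 + 0.00424j
Accumulated sum 0.07407 - 0.00000j; after 4π/(2l+1) scaling, 0.10342 - 0.00000j ⇒ P_4 = 0.103419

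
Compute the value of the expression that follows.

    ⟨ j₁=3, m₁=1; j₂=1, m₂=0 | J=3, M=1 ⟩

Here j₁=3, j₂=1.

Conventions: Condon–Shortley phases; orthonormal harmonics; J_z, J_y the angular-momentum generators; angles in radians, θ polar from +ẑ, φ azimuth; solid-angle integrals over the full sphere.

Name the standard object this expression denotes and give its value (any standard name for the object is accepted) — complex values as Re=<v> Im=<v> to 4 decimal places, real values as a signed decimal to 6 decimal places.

This is a Clebsch–Gordan (vector-coupling) coefficient.
j₁+j₂−J=1  J+j₁−j₂=5  J−j₁+j₂=1  j₁+j₂+J+1=8
(j₁±m₁, j₂±m₂, J±M) = (4,2,1,1,4,2)
P² = 48
sum k=0..1:
  [0] +1/12 = 1/12
  [1] −1/24 = -1/24
S = 1/24
C² = P²·S² = 1/12 ; C = +0.288675

Clebsch–Gordan coefficient, +√(1/12) ≈ +0.288675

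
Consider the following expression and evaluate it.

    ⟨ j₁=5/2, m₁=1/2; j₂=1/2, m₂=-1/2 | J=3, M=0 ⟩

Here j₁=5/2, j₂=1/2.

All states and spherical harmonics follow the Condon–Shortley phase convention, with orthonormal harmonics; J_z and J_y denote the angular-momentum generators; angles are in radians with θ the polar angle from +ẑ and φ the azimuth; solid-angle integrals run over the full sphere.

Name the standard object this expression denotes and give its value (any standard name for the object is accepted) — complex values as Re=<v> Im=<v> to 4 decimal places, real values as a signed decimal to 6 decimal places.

Clebsch–Gordan coefficient, +√(1/2) ≈ +0.707107

This is a Clebsch–Gordan (vector-coupling) coefficient.
triangle: 0!·5!·1!/7! = 120/5040
(j±m)!: 3!·2!·0!·1!·3!·3! = 432
prefactor² = (2J+1)·Δ·N² = 72
  k=0: +1/(0!·0!·2!·0!·3!·1!) = 1/12
Σ = 1/12  ⇒  CG² = 72·(1/12)² = 1/2
CG = +√(1/2) = +0.707107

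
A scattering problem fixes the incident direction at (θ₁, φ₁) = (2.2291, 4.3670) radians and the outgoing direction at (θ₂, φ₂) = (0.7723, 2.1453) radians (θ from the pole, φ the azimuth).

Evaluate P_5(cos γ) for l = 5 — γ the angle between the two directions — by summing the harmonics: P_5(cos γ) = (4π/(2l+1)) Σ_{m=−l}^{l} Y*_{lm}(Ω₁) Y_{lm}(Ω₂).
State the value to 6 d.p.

0.418802

Expand P_5 via completeness: Σ_{m} conj(Y_{5,m}) at Ω₁ times Y_{5,m} at Ω₂ —
  m=-5: (-0.142002, 0.022355) × (-0.020411, 0.074017) = (0.001244, -0.010967)  (running Σ = (0.001244, -0.010967))
  m=-4: (-0.066134, 0.345291) × (-0.165697, -0.186193) = (0.075249, -0.044900)  (running Σ = (0.076493, -0.055867))
  m=-3: (0.348960, 0.206638) × (0.420280, -0.064687) = (0.160028, 0.064273)  (running Σ = (0.236520, 0.008406))
  m=-2: (0.061409, -0.050764) × (-0.130502, 0.290831) = (0.006750, 0.024485)  (running Σ = (0.243270, 0.032890))
  m=-1: (0.111349, 0.309465) × (0.079514, 0.122832) = (-0.029158, 0.038284)  (running Σ = (0.214111, 0.071174))
  m=0: (0.169852, -0.000000) × (-0.362807, 0.000000) = (-0.061624, 0.000000)  (running Σ = (0.152488, 0.071174))
  m=1: (-0.111349, 0.309465) × (-0.079514, 0.122832) = (-0.029158, -0.038284)  (running Σ = (0.123330, 0.032890))
  m=2: (0.061409, 0.050764) × (-0.130502, -0.290831) = (0.006750, -0.024485)  (running Σ = (0.130079, 0.008406))
  m=3: (-0.348960, 0.206638) × (-0.420280, -0.064687) = (0.160028, -0.064273)  (running Σ = (0.290107, -0.055867))
  m=4: (-0.066134, -0.345291) × (-0.165697, 0.186193) = (0.075249, 0.044900)  (running Σ = (0.365356, -0.010967))
  m=5: (0.142002, 0.022355) × (0.020411, 0.074017) = (0.001244, 0.010967)  (running Σ = (0.366599, 0.000000))
Total Σ_m = (0.366599, 0.000000). Multiply by 1.142397: (0.418802, 0.000000). P_5(cos γ) = 0.418802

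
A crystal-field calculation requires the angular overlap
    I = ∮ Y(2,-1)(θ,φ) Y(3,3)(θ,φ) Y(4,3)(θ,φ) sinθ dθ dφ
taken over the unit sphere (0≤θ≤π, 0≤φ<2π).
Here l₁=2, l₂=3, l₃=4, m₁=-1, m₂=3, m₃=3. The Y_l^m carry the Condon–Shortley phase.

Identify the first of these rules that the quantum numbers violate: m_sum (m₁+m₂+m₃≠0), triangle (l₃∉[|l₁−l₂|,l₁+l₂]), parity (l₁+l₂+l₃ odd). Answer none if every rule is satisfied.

m_sum

Σmᵢ = 5  ✗
l₃∈[|l₁−l₂|,l₁+l₂]=[1,5], have l₃=4
Σlᵢ = 9 ⇒ odd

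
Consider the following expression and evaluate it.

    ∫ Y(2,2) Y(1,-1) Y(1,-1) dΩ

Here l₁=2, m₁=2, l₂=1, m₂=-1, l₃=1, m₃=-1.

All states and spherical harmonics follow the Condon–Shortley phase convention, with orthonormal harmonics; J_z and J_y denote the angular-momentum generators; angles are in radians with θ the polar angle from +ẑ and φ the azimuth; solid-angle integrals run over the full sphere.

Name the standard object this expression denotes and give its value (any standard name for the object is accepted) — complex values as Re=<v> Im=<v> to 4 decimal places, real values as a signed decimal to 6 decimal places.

This is a Gaunt coefficient — the integral of a triple product of spherical harmonics over the sphere.
Checks pass: Σm=0; 4 even; l₃=1∈[1,3].
(2·2+1)(2·1+1)(2·1+1) = 45
Δ: 2! 2! 0! / 5! → 1/30
sum: t=1:−1/1 = -1/1
3j²(2 1 1; 0 0 0) = Δ·Π!·Σ² = 2/15  (sign +1)
sum: t=0:+1/4 = 1/4
3j²(2 1 1; 2 -1 -1) = Δ·Π!·Σ² = 1/5  (sign +1)
combine: 4πI² = 45·2/15·1/5 = 6/5
take √, sign +1: I = 0.30901936

Gaunt coefficient, +0.309019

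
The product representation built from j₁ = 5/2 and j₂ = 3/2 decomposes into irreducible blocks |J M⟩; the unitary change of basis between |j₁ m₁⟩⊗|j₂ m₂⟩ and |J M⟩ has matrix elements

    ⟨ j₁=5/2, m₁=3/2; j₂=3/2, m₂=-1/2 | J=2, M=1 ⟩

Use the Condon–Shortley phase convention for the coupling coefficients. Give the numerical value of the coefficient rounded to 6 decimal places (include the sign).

triangle: 2!×3!×1!/7! = 12/5040
(j±m)!: 4!×1!×1!×2!×3!×1! = 288
prefactor² = (2J+1)×Δ×N² = 24/7
  k=0: +1/(0!×2!×1!×1!×2!×0!) = 1/4
  k=1: −1/(1!×1!×0!×0!×3!×1!) = -1/6
Σ = 1/12  ⇒  CG² = 24/7×(1/12)² = 1/42
CG = +√(1/42) = +0.154303

+0.154303  (= +√(1/42))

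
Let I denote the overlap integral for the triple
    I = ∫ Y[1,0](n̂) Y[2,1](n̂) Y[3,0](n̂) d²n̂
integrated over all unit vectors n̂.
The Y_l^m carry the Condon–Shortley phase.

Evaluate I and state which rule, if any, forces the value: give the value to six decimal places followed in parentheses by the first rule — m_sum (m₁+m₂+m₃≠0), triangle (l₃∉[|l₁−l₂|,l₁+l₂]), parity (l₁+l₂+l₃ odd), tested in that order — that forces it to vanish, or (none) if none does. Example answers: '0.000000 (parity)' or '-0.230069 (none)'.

Σmᵢ = 1 ≠ 0, so the φ-integral vanishes; I = 0

0.000000 (m_sum)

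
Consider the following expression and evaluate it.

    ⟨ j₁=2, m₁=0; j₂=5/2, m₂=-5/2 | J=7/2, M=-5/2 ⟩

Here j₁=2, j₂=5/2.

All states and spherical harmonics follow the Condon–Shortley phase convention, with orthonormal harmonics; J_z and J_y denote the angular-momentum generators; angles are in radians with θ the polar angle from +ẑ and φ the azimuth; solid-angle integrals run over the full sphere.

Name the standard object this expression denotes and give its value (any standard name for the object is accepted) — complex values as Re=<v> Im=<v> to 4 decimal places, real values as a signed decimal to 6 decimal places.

This is a Clebsch–Gordan (vector-coupling) coefficient.
j₁+j₂−J=1  J+j₁−j₂=3  J−j₁+j₂=4  j₁+j₂+J+1=9
(j₁±m₁, j₂±m₂, J±M) = (2,2,0,5,1,6)
P² = 7680/7
sum k=0..0:
  [0] +1/48 = 1/48
S = 1/48
C² = P²·S² = 10/21 ; C = +0.690066

Clebsch–Gordan coefficient, +√(10/21) ≈ +0.690066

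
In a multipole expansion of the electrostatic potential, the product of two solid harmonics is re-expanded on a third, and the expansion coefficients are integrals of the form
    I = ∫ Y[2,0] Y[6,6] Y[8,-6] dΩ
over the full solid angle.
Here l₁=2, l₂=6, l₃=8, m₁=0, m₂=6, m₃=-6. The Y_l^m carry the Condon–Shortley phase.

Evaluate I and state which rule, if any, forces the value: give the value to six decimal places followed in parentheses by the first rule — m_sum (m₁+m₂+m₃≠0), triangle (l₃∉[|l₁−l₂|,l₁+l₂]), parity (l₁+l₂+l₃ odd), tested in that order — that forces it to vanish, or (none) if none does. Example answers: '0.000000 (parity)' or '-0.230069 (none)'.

Checks pass: Σm=0; 16 even; l₃=8∈[4,8].
(2·2+1)(2·6+1)(2·8+1) = 1105
Δ: 0! 4! 12! / 17! → 1/30940
sum: t=0:+1/2073600 = 1/2073600
3j²(2 6 8; 0 0 0) = Δ·Π!·Σ² = 28/1105  (sign +1)
sum: t=0:+1/1916006400 = 1/1916006400
3j²(2 6 8; 0 6 -6) = Δ·Π!·Σ² = 1/340  (sign +1)
combine: 4πI² = 1105·28/1105·1/340 = 7/85
take √, sign +1: I = 0.08095331
No selection rule forces the value: the integral is nonzero (none).

0.080953 (none)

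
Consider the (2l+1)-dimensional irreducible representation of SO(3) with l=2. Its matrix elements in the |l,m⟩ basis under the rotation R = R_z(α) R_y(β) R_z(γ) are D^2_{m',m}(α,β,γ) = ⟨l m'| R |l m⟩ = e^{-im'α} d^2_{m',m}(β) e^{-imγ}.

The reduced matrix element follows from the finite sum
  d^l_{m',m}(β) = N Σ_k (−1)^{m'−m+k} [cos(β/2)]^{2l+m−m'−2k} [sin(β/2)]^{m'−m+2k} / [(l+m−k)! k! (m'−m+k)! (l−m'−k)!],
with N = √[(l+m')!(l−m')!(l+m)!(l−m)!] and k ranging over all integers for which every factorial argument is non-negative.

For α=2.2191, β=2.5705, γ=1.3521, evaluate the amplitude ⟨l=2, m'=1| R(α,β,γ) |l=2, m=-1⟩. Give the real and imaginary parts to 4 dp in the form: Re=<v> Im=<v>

D^2_{1,-1}(2.2191,2.5705,1.3521) = e^{-i·1·2.2191}·d^2_{1,-1}(2.5705)·e^{-i·-1·1.3521}. Compute d first:
With c≡cos(β/2)=0.281682 and s≡sin(β/2)=0.959508, N=[6·1·1·6]^{1/2}=6.000000
Admissible k: 0..1 (factorial args all ≥0)
  k=0: (−1)^2·6.0000/(2)·0.2817^2·0.9595^2 = +0.219147
  k=1: (−1)^3·6.0000/(6)·0.2817^0·0.9595^4 = -0.847606
d^2_{1,-1}(2.5705) = +0.219147 -0.847606 = -0.628459
Attach z-rotation phases: D = e^{-i(1)(2.2191)}·(-0.628459)·e^{-i(-1)(1.3521)} = -0.406686+0.479132i

Re=-0.4067 Im=0.4791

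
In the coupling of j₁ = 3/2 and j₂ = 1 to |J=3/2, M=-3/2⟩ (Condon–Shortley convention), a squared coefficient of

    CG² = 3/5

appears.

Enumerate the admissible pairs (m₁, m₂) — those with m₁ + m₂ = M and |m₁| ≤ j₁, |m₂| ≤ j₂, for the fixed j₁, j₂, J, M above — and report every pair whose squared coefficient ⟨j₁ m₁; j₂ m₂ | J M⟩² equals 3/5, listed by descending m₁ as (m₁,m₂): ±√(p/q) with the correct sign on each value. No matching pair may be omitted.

(-3/2,0): −√(3/5)

Admissible pairs with m₁+m₂ = M = -3/2: (-3/2,0), (-1/2,-1)
  (m₁,m₂)=(-1/2,-1): CG² = 2/5, CG = +√(2/5)
  (m₁,m₂)=(-3/2,0): CG² = 3/5, CG = −√(3/5)   ← matches the target
Pairs with CG² = 3/5: (-3/2,0): −√(3/5)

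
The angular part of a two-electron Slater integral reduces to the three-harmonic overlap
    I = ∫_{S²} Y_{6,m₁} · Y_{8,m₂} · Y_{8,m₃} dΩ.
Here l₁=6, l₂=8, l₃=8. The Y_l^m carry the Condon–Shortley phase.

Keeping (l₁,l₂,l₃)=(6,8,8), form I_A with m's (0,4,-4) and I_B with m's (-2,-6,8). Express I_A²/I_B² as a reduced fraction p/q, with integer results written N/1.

512/1183

l's match ⇒ only the (l;m) 3-j factors differ between A and B.
A: triangle coeff Δ(6,8,8) = 1/13742520792; Σ_t [2,6]: t=2:+1/8360755200 t=3:−1/470292480 t=4:+1/185794560 t=5:−1/435456000 t=6:+1/8957952000 = 1/839808000; (3j)²=2048/289731 [(6 8 8; 0 4 -4)], sign=+1
B: triangle coeff Δ(6,8,8) = 1/13742520792; Σ_t [2,2]: t=2:+1/125411328000 = 1/125411328000; (3j)²=364/22287 [(6 8 8; -2 -6 8)], sign=+1
I_A²/I_B² = (2048/289731)/(364/22287) = 512/1183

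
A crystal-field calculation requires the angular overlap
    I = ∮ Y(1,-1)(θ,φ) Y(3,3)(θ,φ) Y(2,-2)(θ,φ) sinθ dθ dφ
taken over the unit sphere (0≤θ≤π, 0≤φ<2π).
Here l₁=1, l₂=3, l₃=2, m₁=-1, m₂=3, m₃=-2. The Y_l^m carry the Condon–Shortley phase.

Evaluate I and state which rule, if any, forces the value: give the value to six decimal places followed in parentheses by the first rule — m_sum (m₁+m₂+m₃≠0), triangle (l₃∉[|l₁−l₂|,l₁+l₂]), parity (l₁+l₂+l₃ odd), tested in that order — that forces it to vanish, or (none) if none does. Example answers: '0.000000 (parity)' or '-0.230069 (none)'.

-0.319865 (none)

Checks pass: Σm=0; 6 even; l₃=2∈[2,4].
(2·1+1)(2·3+1)(2·2+1) = 105
Δ: 2! 0! 4! / 7! → 1/105
sum: t=1:−1/4 = -1/4
3j²(1 3 2; 0 0 0) = Δ·Π!·Σ² = 3/35  (sign -1)
sum: t=2:+1/48 = 1/48
3j²(1 3 2; -1 3 -2) = Δ·Π!·Σ² = 1/7  (sign +1)
combine: 4πI² = 105·3/35·1/7 = 9/7
take √, sign -1: I = -0.31986543
No selection rule forces the value: the integral is nonzero (none).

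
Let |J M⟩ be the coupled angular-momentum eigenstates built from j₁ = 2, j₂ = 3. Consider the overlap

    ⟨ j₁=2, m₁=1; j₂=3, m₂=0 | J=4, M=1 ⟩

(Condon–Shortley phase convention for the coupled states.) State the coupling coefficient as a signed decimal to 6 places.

√[9·1!3!5!/10! · 3!1!3!3!5!3!] = √(1944/7)
  +(−1)^0/∏(0,1,1,3,2,2)! = 1/24  (running 1/24)
  +(−1)^1/∏(1,0,0,2,3,3)! = -1/72  (running 1/36)
⟨..|..⟩ = √(1944/7)·(1/36) = +0.462910

+√(3/14) = +0.462910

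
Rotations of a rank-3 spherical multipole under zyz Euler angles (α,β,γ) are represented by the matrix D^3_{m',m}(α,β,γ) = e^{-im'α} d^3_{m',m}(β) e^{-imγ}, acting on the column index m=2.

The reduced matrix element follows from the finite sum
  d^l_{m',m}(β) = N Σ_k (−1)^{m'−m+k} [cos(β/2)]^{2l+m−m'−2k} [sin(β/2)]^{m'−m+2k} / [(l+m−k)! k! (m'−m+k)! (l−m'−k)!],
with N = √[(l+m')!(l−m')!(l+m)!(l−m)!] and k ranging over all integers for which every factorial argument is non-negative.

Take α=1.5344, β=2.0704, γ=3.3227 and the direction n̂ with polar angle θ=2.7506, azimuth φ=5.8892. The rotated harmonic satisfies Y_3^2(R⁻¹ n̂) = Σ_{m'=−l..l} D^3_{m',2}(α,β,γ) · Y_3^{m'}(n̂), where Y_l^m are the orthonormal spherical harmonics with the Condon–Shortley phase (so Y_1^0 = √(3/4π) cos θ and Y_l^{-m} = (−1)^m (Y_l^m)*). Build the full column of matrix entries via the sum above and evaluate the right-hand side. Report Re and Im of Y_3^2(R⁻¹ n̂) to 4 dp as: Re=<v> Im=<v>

Need the full column D^3_{m',2} for m'=−3..3 at α=1.5344, β=2.0704, γ=3.3227.
cos(β/2)=0.510354, sin(β/2)=0.859964
d^3_{-3,2}: single k=5 term ⇒ +0.587962;  D = -0.267016-0.523834i
d^3_{-2,2}: k∈[4..5] ⇒ +0.712254 -0.404467 = +0.307787;  D = -0.279122+0.129707i
d^3_{-1,2}: k∈[3..4] ⇒ +0.534670 -0.759056 = -0.224386;  D = -0.087093-0.206794i
d^3_{0,2}: k∈[2..3] ⇒ +0.274794 -0.780235 = -0.505441;  D = -0.472645+0.179101i
d^3_{1,2}: k∈[1..2] ⇒ +0.094154 -0.534670 = -0.440516;  D = +0.141002+0.417340i
d^3_{2,2}: k∈[0..1] ⇒ +0.017670 -0.250852 = -0.233182;  D = +0.223484-0.066550i
d^3_{3,2}: single k=0 term ⇒ -0.072931;  D = -0.018257-0.070609i
Y_3^{m'}(θ=2.7506,φ=5.8892) and Σ D·Y over m':
  (-0.2670-0.5238i)·(+0.0088+0.0214i)  (-0.2791+0.1297i)·(-0.0968-0.0973i)  (-0.0871-0.2068i)·(+0.3723+0.1548i)  (-0.4726+0.1791i)·(-0.4395+0.0000i)  (+0.1410+0.4173i)·(-0.3723+0.1548i)  (+0.2235-0.0665i)·(-0.0968+0.0973i)  (-0.0183-0.0706i)·(-0.0088+0.0214i)
Y_3^2(R⁻¹ n̂) = +0.125204-0.270029i

Re=0.1252 Im=-0.2700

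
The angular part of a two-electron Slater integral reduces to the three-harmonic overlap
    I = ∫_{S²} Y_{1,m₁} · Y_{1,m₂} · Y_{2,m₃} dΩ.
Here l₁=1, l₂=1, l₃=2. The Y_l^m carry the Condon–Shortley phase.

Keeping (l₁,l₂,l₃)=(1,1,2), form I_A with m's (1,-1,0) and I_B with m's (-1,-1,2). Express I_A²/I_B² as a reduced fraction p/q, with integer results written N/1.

1/6

l's match ⇒ only the (l;m) 3-j factors differ between A and B.
A: triangle coeff Δ(1,1,2) = 1/30; Σ_t [0,0]: t=0:+1/4 = 1/4; (3j)²=1/30 [(1 1 2; 1 -1 0)], sign=+1
B: triangle coeff Δ(1,1,2) = 1/30; Σ_t [0,0]: t=0:+1/4 = 1/4; (3j)²=1/5 [(1 1 2; -1 -1 2)], sign=+1
I_A²/I_B² = (1/30)/(1/5) = 1/6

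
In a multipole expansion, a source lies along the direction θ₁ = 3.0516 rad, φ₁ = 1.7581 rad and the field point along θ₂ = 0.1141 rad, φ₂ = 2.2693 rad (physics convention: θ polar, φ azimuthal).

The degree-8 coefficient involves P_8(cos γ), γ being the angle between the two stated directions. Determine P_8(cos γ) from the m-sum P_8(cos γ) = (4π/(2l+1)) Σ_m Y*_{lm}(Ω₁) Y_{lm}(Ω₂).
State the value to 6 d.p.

Addition theorem: P_8(cos γ) = (4π/17) Σ_m Y*_{lm}(Ω₁) Y_{lm}(Ω₂), m = −8…8:
  term(m=-8) = -0.000000+0.000000i   from Y*(Ω₁)=+0.000000+0.000000i, Y(Ω₂)=+0.000000+0.000000i
  term(m=-7) = +0.000000-0.000000i   from Y*(Ω₁)=-0.000000+0.000000i, Y(Ω₂)=-0.000000+0.000000i
  term(m=-6) = -0.000000-0.000000i   from Y*(Ω₁)=-0.000001-0.000002i, Y(Ω₂)=+0.000006-0.000010i
  term(m=-5) = +0.000000+0.000000i   from Y*(Ω₁)=+0.000045-0.000033i, Y(Ω₂)=+0.000063+0.000171i
  term(m=-4) = -0.000001-0.000002i   from Y*(Ω₁)=+0.000633+0.000589i, Y(Ω₂)=-0.002066-0.000749i
  term(m=-3) = -0.000007+0.000193i   from Y*(Ω₁)=-0.005243+0.008327i, Y(Ω₂)=+0.016994-0.009837i
  term(m=-2) = +0.005172-0.008466i   from Y*(Ω₁)=-0.074183-0.029167i, Y(Ω₂)=-0.021520+0.122579i
  term(m=-1) = -0.180051+0.100997i   from Y*(Ω₁)=+0.076862-0.405550i, Y(Ω₂)=-0.321627-0.383011i
  term(m=+0) = +0.905586+0.000000i   from Y*(Ω₁)=+0.999579-0.000000i, Y(Ω₂)=+0.905967+0.000000i
  term(m=+1) = -0.180051-0.100997i   from Y*(Ω₁)=-0.076862-0.405550i, Y(Ω₂)=+0.321627-0.383011i
  term(m=+2) = +0.005172+0.008466i   from Y*(Ω₁)=-0.074183+0.029167i, Y(Ω₂)=-0.021520-0.122579i
  term(m=+3) = -0.000007-0.000193i   from Y*(Ω₁)=+0.005243+0.008327i, Y(Ω₂)=-0.016994-0.009837i
  term(m=+4) = -0.000001+0.000002i   from Y*(Ω₁)=+0.000633-0.000589i, Y(Ω₂)=-0.002066+0.000749i
  term(m=+5) = +0.000000-0.000000i   from Y*(Ω₁)=-0.000045-0.000033i, Y(Ω₂)=-0.000063+0.000171i
  term(m=+6) = -0.000000+0.000000i   from Y*(Ω₁)=-0.000001+0.000002i, Y(Ω₂)=+0.000006+0.000010i
  term(m=+7) = +0.000000+0.000000i   from Y*(Ω₁)=+0.000000+0.000000i, Y(Ω₂)=+0.000000+0.000000i
  term(m=+8) = -0.000000-0.000000i   from Y*(Ω₁)=+0.000000-0.000000i, Y(Ω₂)=+0.000000-0.000000i
Total Σ_m = +0.555812+0.000000i. Multiply by 0.739198: +0.410855+0.000000i. P_8(cos γ) = 0.410855

0.410855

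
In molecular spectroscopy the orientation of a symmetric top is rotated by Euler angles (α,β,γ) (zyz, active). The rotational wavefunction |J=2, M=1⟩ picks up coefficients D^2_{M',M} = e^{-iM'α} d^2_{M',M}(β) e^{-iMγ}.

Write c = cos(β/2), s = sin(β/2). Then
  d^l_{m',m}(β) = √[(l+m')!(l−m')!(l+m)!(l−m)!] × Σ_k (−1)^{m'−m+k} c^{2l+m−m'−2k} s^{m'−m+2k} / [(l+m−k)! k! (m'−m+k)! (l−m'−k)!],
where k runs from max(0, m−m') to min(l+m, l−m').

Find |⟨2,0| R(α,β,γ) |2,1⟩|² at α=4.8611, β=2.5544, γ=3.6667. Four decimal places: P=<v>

Split into d^2_{0,1}(β=2.5544) × two z-phases.
Half-angle: c=0.289397, s=0.957209. N=√(2·2·6·1)=4.898979
The bounds max(0,m−m')=1 and min(l+m,l−m')=2 give 2 terms
  k=1: (−1)^0·4.8990/(2)·0.2894^3·0.9572^1 = +0.056828
  k=2: (−1)^1·4.8990/(2)·0.2894^1·0.9572^3 = -0.621713
d^2_{0,1}(2.5544) = +0.056828 -0.621713 = -0.564885
|D^2_{0,1}|² = |d^2_{0,1}(β)|² = (-0.564885)² = 0.319095 (the z-rotation phases have unit modulus)

P=0.3191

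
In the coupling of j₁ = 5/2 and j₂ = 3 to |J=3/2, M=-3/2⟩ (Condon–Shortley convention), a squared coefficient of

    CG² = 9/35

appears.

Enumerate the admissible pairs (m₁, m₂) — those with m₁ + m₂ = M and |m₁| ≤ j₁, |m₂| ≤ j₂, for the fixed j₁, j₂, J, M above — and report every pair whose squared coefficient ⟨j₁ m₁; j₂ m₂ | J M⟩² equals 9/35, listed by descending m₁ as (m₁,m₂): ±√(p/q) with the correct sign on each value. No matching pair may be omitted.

(-1/2,-1): +√(9/35)

Admissible pairs with m₁+m₂ = M = -3/2: (-5/2,1), (-3/2,0), (-1/2,-1), (1/2,-2), (3/2,-3)
  (m₁,m₂)=(3/2,-3): CG² = 3/14, CG = +√(3/14)
  (m₁,m₂)=(1/2,-2): CG² = 2/7, CG = −√(2/7)
  (m₁,m₂)=(-1/2,-1): CG² = 9/35, CG = +√(9/35)   ← matches the target
  (m₁,m₂)=(-3/2,0): CG² = 6/35, CG = −√(6/35)
  (m₁,m₂)=(-5/2,1): CG² = 1/14, CG = +√(1/14)
Pairs with CG² = 9/35: (-1/2,-1): +√(9/35)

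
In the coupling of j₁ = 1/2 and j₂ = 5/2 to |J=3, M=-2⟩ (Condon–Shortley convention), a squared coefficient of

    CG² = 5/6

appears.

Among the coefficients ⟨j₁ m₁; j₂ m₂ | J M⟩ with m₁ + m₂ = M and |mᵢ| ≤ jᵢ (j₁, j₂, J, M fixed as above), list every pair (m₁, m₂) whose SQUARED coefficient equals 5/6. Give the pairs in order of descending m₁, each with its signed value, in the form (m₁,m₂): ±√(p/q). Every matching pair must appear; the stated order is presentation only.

Admissible pairs with m₁+m₂ = M = -2: (-1/2,-3/2), (1/2,-5/2)
  (m₁,m₂)=(1/2,-5/2): CG² = 1/6, CG = +√(1/6)
  (m₁,m₂)=(-1/2,-3/2): CG² = 5/6, CG = +√(5/6)   ← matches the target
Pairs with CG² = 5/6: (-1/2,-3/2): +√(5/6)

(-1/2,-3/2): +√(5/6)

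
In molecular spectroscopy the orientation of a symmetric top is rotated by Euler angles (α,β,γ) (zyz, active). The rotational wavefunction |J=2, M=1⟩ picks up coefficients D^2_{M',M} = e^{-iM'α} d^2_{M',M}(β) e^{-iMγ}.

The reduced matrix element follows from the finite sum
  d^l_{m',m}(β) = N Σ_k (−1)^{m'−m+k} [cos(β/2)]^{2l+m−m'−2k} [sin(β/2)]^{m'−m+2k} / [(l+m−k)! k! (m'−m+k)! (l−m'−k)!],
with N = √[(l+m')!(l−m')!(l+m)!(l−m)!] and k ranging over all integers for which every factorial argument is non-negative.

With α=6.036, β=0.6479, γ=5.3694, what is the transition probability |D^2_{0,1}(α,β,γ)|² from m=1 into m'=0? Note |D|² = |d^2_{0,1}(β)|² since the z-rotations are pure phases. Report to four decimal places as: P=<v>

D^2_{0,1}(6.0360,0.6479,5.3694) = e^{-i·0·6.0360}·d^2_{0,1}(0.6479)·e^{-i·1·5.3694}. Compute d first:
With c≡cos(β/2)=0.947985 and s≡sin(β/2)=0.318314, N=[2·2·6·1]^{1/2}=4.898979
The bounds max(0,m−m')=1 and min(l+m,l−m')=2 give 2 terms
  k=1: (−1)^0·4.8990/(2)·0.9480^3·0.3183^1 = +0.664257
  k=2: (−1)^1·4.8990/(2)·0.9480^1·0.3183^3 = -0.074893
d^2_{0,1}(0.6479) = +0.664257 -0.074893 = +0.589363
|D^2_{0,1}|² = |d^2_{0,1}(β)|² = (+0.589363)² = 0.347349 (the z-rotation phases have unit modulus)

P=0.3473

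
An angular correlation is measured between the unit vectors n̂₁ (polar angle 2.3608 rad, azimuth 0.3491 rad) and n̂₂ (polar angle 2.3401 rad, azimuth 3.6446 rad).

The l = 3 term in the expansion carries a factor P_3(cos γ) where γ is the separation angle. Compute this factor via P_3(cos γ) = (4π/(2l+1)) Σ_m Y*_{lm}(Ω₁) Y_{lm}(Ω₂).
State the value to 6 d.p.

Term-by-term m-sum for l=3 (normalisation 4π/7 = 1.795196):
  m=-3: (0.072726, 0.125995) × (-0.009550, 0.154394) = (-0.020147, 0.010025)  (running Σ = (-0.020147, 0.010025))
  m=-2: (-0.275487, -0.231193) × (-0.196379, 0.309926) = (0.125753, -0.039979)  (running Σ = (0.105605, -0.029954))
  m=-1: (0.325543, 0.118501) × (-0.288754, 0.158876) = (-0.112829, 0.017504)  (running Σ = (-0.007224, -0.012450))
  m=0: (0.126440, -0.000000) × (0.150684, 0.000000) = (0.019052, 0.000000)  (running Σ = (0.011829, -0.012450))
  m=1: (-0.325543, 0.118501) × (0.288754, 0.158876) = (-0.112829, -0.017504)  (running Σ = (-0.101000, -0.029954))
  m=2: (-0.275487, 0.231193) × (-0.196379, -0.309926) = (0.125753, 0.039979)  (running Σ = (0.024753, 0.010025))
  m=3: (-0.072726, 0.125995) × (0.009550, 0.154394) = (-0.020147, -0.010025)  (running Σ = (0.004605, -0.000000))
Accumulated sum (0.004605, -0.000000); after 4π/(2l+1) scaling, (0.008267, -0.000000) ⇒ P_3 = 0.008267

0.008267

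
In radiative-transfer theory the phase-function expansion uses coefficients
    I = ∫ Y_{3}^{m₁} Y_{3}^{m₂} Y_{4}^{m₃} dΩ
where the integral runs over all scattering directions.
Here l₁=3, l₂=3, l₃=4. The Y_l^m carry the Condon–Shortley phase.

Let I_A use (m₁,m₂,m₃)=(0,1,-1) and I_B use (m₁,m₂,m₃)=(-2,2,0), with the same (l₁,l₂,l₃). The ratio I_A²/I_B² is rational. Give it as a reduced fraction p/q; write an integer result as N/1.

15/49

Shared (l₁,l₂,l₃)=(3,3,4): N and (l;000)² cancel in I_A²/I_B².
A: Δ = 2!·4!·4!/11! = 1/34650; Racah Σ t=0..2: t=0:+1/288 t=1:−1/24 t=2:+1/48 = -5/288; ⇒ 3j(3 3 4; 0 1 -1)² = 5/462, sgn +1
B: Δ = 2!·4!·4!/11! = 1/34650; Racah Σ t=1..2: t=1:−1/576 t=2:+1/72 = 7/576; ⇒ 3j(3 3 4; -2 2 0)² = 7/198, sgn +1
I_A²/I_B² = (5/462)/(7/198) = 15/49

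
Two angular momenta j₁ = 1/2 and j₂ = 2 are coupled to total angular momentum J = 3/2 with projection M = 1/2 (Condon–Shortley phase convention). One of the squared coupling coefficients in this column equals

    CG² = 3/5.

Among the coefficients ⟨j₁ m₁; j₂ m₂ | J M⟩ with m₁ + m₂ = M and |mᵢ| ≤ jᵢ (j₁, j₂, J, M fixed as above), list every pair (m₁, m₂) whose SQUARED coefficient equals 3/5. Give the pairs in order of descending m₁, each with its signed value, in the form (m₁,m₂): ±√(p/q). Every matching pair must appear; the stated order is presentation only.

Admissible pairs with m₁+m₂ = M = 1/2: (-1/2,1), (1/2,0)
  (m₁,m₂)=(1/2,0): CG² = 2/5, CG = +√(2/5)
  (m₁,m₂)=(-1/2,1): CG² = 3/5, CG = −√(3/5)   ← matches the target
Pairs with CG² = 3/5: (-1/2,1): −√(3/5)

(-1/2,1): −√(3/5)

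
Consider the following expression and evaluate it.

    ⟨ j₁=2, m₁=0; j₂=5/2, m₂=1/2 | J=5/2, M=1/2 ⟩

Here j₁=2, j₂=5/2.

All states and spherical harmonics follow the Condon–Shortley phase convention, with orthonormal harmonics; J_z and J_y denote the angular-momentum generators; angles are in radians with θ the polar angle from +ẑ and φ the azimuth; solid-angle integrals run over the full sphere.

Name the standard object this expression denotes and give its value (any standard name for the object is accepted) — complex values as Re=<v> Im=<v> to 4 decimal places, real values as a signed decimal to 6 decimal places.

Clebsch–Gordan coefficient, −√(8/35) ≈ -0.478091

This is a Clebsch–Gordan (vector-coupling) coefficient.
triangle: 2!×2!×3!/8! = 24/40320
(j±m)!: 2!×2!×3!×2!×3!×2! = 576
prefactor² = (2J+1)×Δ×N² = 72/35
  k=0: +1/(0!×2!×2!×3!×0!×0!) = 1/24
  k=1: −1/(1!×1!×1!×2!×1!×1!) = -1/2
  k=2: +1/(2!×0!×0!×1!×2!×2!) = 1/8
Σ = -1/3  ⇒  CG² = 72/35×(-1/3)² = 8/35
CG = −√(8/35) = -0.478091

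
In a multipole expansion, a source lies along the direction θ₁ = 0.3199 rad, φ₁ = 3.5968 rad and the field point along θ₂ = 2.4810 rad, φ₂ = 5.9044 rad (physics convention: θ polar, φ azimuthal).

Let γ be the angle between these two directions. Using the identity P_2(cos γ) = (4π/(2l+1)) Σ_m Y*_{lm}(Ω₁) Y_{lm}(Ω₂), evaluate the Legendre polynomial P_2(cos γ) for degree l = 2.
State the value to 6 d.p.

Addition theorem: P_2(cos γ) = (4π/5) Σ_m Y*_{lm}(Ω₁) Y_{lm}(Ω₂), m = −2…2:
  [-2]  conj(Y_{2,-2})(Ω₁) = +0.023432+0.030168i ; Y_{2,-2}(Ω₂) = +0.105654+0.099931i ; Δ = -0.000539+0.005529i
  [-1]  conj(Y_{2,-1})(Ω₁) = -0.207135-0.101391i ; Y_{2,-1}(Ω₂) = -0.347770-0.138414i ; Δ = +0.058001+0.063931i
  [+0]  conj(Y_{2,0})(Ω₁) = +0.537214-0.000000i ; Y_{2,0}(Ω₂) = +0.274561+0.000000i ; Δ = +0.147498+0.000000i
  [+1]  conj(Y_{2,1})(Ω₁) = +0.207135-0.101391i ; Y_{2,1}(Ω₂) = +0.347770-0.138414i ; Δ = +0.058001-0.063931i
  [+2]  conj(Y_{2,2})(Ω₁) = +0.023432-0.030168i ; Y_{2,2}(Ω₂) = +0.105654-0.099931i ; Δ = -0.000539-0.005529i
Σ over m = +0.262423+0.000000i; ×(4π/5) → +0.659541+0.000000i. Real part: 0.659541

0.659541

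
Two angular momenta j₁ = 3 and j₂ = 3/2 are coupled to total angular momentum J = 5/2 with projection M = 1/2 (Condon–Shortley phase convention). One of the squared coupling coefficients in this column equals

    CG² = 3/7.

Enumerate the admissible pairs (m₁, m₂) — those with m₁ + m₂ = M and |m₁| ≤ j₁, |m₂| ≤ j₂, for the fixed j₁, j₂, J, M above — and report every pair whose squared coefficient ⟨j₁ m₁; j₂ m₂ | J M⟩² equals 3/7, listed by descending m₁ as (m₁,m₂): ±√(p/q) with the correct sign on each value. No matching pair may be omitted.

(2,-3/2): +√(3/7)

Admissible pairs with m₁+m₂ = M = 1/2: (-1,3/2), (0,1/2), (1,-1/2), (2,-3/2)
  (m₁,m₂)=(2,-3/2): CG² = 3/7, CG = +√(3/7)   ← matches the target
  (m₁,m₂)=(1,-1/2): CG² = 1/70, CG = −√(1/70)
  (m₁,m₂)=(0,1/2): CG² = 6/35, CG = −√(6/35)
  (m₁,m₂)=(-1,3/2): CG² = 27/70, CG = +√(27/70)
Pairs with CG² = 3/7: (2,-3/2): +√(3/7)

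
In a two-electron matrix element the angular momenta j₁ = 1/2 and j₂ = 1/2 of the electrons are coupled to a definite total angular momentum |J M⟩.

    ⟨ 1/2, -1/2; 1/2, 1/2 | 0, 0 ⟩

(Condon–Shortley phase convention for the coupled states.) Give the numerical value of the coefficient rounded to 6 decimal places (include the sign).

√[1·1!0!0!/2! · 0!1!1!0!0!0!] = √(1/2)
  +(−1)^1/∏(1,0,0,0,0,0)! = -1  (running -1)
⟨..|..⟩ = √(1/2)·(-1) = -0.707107

−√(1/2) ≈ -0.707107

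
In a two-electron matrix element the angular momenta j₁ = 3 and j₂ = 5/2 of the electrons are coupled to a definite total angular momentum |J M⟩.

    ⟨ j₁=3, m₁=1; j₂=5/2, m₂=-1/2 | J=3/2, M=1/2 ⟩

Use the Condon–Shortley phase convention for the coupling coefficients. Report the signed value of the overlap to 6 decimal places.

triangle: 4!*2!*1!/8! = 48/40320
(j±m)!: 4!*2!*2!*3!*2!*1! = 1152
prefactor² = (2J+1)*Δ*N² = 192/35
  k=1: −1/(1!*3!*1!*1!*1!*0!) = -1/6
  k=2: +1/(2!*2!*0!*0!*2!*1!) = 1/8
Σ = -1/24  ⇒  CG² = 192/35*(-1/24)² = 1/105
CG = −√(1/105) = -0.097590

-0.097590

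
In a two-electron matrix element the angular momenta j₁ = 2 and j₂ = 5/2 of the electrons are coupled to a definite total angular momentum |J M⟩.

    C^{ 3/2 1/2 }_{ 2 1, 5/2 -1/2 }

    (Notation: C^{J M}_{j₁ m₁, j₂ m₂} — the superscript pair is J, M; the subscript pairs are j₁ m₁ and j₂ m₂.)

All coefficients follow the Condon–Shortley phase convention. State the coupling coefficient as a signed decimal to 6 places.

-0.487950  (= −√(5/21))

j₁+j₂−J=3  J+j₁−j₂=1  J−j₁+j₂=2  j₁+j₂+J+1=7
(j₁±m₁, j₂±m₂, J±M) = (3,1,2,3,2,1)
P² = 48/35
sum k=0..1:
  [0] +1/12 = 1/12
  [1] −1/2 = -1/2
S = -5/12
C² = P²·S² = 5/21 ; C = -0.487950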